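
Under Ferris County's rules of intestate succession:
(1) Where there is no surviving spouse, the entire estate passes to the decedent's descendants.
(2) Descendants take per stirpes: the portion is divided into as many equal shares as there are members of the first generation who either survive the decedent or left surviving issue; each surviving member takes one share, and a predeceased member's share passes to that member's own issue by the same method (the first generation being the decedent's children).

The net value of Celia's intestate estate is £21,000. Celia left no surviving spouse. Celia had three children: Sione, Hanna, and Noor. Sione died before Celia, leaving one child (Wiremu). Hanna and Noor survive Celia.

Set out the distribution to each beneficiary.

Wiremu: £7,000; Hanna: £7,000; Noor: £7,000

The entire £21,000 passes to the descendants.
That amount (£21,000) is divided into 3 shares of £7,000: Hanna and Noor each take £7,000; Sione's £7,000 share passes to Sione's issue.
Sione's share (£7,000) passes entirely to Wiremu.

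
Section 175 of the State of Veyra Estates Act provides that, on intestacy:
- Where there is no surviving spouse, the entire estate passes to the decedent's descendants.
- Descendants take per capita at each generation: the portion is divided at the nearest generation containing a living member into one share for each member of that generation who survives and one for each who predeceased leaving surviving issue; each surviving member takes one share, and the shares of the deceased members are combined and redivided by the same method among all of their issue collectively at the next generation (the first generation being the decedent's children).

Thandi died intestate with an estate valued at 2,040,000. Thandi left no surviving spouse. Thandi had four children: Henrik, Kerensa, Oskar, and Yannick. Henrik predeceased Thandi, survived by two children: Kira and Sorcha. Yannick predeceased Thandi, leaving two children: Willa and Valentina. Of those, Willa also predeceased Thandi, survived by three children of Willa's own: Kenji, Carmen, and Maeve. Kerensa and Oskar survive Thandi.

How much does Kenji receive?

The entire 2,040,000 passes to the descendants.
That amount (2,040,000) is divided at the children's generation into 4 shares of 510,000. Kerensa and Oskar each take 510,000. The 2 shares of the deceased (Henrik and Yannick) are combined into a pool of 1,020,000.
That pool (1,020,000) is divided at the grandchildren's generation into 4 shares of 255,000. Kira, Sorcha, and Valentina each take 255,000. The remaining share for the deceased Willa (255,000) is carried to the next generation.
That pool (255,000) is divided at the great-grandchildren's generation equally among Kenji, Carmen, and Maeve: 85,000 each.

Kenji receives 85,000.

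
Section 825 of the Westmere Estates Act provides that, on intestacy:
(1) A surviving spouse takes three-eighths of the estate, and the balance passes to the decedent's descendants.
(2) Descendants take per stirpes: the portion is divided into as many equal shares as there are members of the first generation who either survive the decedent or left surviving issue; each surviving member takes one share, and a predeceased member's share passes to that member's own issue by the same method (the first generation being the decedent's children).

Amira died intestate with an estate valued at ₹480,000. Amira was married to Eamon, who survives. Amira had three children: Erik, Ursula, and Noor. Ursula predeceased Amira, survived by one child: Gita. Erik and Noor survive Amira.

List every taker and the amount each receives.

Eamon takes three-eighths of ₹480,000 = ₹180,000. The remaining ₹300,000 passes to the descendants.
The descendants' portion (₹300,000) is divided into 3 shares of ₹100,000: Erik and Noor each take ₹100,000; Ursula's ₹100,000 share passes to Ursula's issue.
Ursula's share (₹100,000) passes entirely to Gita.

Eamon: ₹180,000; Erik: ₹100,000; Gita: ₹100,000; Noor: ₹100,000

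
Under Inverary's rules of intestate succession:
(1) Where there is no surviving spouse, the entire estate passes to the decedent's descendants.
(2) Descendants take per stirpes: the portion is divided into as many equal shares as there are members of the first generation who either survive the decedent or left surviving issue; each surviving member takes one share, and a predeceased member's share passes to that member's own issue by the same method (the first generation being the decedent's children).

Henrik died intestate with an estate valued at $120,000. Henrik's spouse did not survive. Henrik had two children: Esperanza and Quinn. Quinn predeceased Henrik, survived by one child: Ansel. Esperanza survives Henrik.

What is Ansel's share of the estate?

Ansel receives $60,000.

The entire $120,000 passes to the descendants.
That amount ($120,000) is divided into 2 shares of $60,000: Esperanza takes $60,000; Quinn's $60,000 share passes to Quinn's issue.
Quinn's share ($60,000) passes entirely to Ansel.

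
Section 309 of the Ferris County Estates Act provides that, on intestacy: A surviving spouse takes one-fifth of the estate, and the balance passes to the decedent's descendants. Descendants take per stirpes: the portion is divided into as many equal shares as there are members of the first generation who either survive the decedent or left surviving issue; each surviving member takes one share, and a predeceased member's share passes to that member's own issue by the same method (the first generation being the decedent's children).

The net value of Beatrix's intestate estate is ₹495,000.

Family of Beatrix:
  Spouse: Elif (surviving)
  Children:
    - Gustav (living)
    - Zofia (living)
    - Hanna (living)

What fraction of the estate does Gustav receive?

Elif takes one-fifth of ₹495,000 = ₹99,000. The remaining ₹396,000 passes to the descendants.
The descendants' portion (₹396,000) is divided into 3 shares of ₹132,000: Gustav, Zofia, and Hanna each take ₹132,000.

Gustav receives 4/15 of the estate.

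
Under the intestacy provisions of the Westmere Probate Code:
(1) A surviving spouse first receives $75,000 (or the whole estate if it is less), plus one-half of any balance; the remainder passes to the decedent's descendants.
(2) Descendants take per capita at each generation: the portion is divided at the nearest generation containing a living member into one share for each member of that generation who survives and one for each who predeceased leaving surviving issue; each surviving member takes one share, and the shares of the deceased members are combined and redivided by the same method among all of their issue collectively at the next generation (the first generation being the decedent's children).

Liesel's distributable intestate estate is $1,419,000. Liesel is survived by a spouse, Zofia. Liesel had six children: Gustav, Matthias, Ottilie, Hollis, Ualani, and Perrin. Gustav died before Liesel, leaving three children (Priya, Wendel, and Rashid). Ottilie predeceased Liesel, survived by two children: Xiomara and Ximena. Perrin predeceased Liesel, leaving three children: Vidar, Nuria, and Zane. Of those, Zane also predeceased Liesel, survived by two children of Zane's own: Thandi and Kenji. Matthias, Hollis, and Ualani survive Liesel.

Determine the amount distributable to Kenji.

Kenji receives $21,000.

Zofia first takes $75,000, leaving a balance of $1,344,000. Zofia then takes one-half of the balance ($672,000), for a total of $747,000. The remaining $672,000 passes to the descendants.
The descendants' portion ($672,000) is divided at the children's generation into 6 shares of $112,000. Matthias, Hollis, and Ualani each take $112,000. The 3 shares of the deceased (Gustav, Ottilie, and Perrin) are combined into a pool of $336,000.
That pool ($336,000) is divided at the grandchildren's generation into 8 shares of $42,000. Priya, Wendel, Rashid, Xiomara, Ximena, Vidar, and Nuria each take $42,000. The remaining share for the deceased Zane ($42,000) is carried to the next generation.
That pool ($42,000) is divided at the great-grandchildren's generation equally among Thandi and Kenji: $21,000 each.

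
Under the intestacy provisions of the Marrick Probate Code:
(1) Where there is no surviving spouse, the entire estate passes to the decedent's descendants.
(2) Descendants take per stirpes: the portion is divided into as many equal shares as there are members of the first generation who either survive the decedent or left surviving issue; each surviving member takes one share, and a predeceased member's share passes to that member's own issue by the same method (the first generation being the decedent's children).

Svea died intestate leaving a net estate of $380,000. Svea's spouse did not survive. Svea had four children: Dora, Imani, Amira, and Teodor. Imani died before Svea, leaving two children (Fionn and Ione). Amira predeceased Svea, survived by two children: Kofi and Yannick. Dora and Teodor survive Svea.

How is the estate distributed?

The entire $380,000 passes to the descendants.
That amount ($380,000) is divided into 4 shares of $95,000: Dora and Teodor each take $95,000; Imani's $95,000 share passes to Imani's issue; Amira's $95,000 share passes to Amira's issue.
Imani's share ($95,000) is divided into 2 shares of $47,500: Fionn and Ione each take $47,500.
Amira's share ($95,000) is divided into 2 shares of $47,500: Kofi and Yannick each take $47,500.

Dora: $95,000; Fionn: $47,500; Ione: $47,500; Kofi: $47,500; Yannick: $47,500; Teodor: $95,000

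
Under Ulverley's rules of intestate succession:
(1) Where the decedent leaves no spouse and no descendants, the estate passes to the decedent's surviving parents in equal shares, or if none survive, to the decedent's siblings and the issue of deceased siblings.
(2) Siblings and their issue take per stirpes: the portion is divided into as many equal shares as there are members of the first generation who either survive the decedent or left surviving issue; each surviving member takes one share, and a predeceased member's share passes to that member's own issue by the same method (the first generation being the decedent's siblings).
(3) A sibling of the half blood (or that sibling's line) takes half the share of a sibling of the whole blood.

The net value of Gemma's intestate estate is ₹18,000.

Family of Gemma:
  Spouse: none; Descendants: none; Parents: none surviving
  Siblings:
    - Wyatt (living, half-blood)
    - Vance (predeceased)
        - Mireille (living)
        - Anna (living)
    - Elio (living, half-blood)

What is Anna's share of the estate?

Anna receives ₹4,500.

The entire ₹18,000 passes to the siblings and their issue.
Counting each half-blood sibling's line as half a unit, there are 2 units in ₹18,000, so one unit is ₹9,000. Whole-blood lines (Vance) take ₹9,000 each; half-blood lines (Wyatt and Elio) take ₹4,500 each.
Vance's share (₹9,000) is divided into 2 shares of ₹4,500: Mireille and Anna each take ₹4,500.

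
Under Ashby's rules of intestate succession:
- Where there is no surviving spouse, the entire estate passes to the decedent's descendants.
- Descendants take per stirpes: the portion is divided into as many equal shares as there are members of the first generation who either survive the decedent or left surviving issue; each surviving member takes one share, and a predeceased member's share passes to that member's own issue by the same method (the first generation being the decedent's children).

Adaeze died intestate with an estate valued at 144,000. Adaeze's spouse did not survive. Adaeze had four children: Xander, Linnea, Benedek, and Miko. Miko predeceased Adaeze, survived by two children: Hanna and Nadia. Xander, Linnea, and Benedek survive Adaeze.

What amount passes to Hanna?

The entire 144,000 passes to the descendants.
That amount (144,000) is divided into 4 shares of 36,000: Xander, Linnea, and Benedek each take 36,000; Miko's 36,000 share passes to Miko's issue.
Miko's share (36,000) is divided into 2 shares of 18,000: Hanna and Nadia each take 18,000.

Hanna receives 18,000.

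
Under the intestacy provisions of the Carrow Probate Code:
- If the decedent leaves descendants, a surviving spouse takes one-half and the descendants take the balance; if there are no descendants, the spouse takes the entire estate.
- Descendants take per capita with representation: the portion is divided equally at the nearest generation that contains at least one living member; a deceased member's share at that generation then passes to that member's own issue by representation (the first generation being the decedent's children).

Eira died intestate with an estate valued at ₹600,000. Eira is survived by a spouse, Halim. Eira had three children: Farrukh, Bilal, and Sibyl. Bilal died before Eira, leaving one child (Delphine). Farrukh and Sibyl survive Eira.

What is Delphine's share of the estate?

Delphine receives ₹100,000.

Halim takes one-half of ₹600,000 = ₹300,000. The remaining ₹300,000 passes to the descendants.
The descendants' portion (₹300,000) is divided into 3 shares of ₹100,000: Farrukh and Sibyl each take ₹100,000; Bilal's ₹100,000 share passes to Bilal's issue.
Bilal's share (₹100,000) passes entirely to Delphine.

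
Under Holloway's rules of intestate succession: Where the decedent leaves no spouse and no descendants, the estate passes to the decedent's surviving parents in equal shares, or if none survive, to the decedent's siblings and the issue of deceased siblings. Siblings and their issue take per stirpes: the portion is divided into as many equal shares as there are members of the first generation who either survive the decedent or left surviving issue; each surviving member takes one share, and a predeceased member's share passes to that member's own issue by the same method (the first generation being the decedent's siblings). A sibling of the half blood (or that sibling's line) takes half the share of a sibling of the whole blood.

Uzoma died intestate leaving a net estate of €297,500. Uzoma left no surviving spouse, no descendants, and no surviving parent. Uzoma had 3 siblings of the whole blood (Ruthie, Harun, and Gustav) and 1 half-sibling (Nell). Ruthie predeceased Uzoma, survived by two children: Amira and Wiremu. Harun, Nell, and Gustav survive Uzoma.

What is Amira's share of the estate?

Amira receives €42,500.

The entire €297,500 passes to the siblings and their issue.
Counting each half-blood sibling's line as half a unit, there are 7/2 units in €297,500, so one unit is €85,000. Whole-blood lines (Ruthie, Harun, and Gustav) take €85,000 each; half-blood lines (Nell) take €42,500 each.
Ruthie's share (€85,000) is divided into 2 shares of €42,500: Amira and Wiremu each take €42,500.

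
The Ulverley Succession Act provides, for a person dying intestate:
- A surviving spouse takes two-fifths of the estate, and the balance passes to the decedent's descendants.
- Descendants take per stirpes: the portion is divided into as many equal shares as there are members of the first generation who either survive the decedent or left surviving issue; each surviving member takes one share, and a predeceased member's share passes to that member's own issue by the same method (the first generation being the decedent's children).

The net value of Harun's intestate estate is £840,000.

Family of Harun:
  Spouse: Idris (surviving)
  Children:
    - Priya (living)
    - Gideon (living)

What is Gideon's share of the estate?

Idris takes two-fifths of £840,000 = £336,000. The remaining £504,000 passes to the descendants.
The descendants' portion (£504,000) is divided into 2 shares of £252,000: Priya and Gideon each take £252,000.

Gideon receives £252,000.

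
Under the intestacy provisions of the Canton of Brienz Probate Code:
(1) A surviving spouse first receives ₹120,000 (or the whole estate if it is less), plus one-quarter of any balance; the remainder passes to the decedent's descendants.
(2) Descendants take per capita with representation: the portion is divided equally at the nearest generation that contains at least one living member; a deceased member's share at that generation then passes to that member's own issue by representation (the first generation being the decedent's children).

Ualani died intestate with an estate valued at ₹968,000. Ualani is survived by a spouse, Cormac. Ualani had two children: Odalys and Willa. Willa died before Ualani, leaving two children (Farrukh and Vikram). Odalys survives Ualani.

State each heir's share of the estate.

Cormac: ₹332,000; Odalys: ₹318,000; Farrukh: ₹159,000; Vikram: ₹159,000

Cormac first takes ₹120,000, leaving a balance of ₹848,000. Cormac then takes one-quarter of the balance (₹212,000), for a total of ₹332,000. The remaining ₹636,000 passes to the descendants.
The descendants' portion (₹636,000) is divided into 2 shares of ₹318,000: Odalys takes ₹318,000; Willa's ₹318,000 share passes to Willa's issue.
Willa's share (₹318,000) is divided into 2 shares of ₹159,000: Farrukh and Vikram each take ₹159,000.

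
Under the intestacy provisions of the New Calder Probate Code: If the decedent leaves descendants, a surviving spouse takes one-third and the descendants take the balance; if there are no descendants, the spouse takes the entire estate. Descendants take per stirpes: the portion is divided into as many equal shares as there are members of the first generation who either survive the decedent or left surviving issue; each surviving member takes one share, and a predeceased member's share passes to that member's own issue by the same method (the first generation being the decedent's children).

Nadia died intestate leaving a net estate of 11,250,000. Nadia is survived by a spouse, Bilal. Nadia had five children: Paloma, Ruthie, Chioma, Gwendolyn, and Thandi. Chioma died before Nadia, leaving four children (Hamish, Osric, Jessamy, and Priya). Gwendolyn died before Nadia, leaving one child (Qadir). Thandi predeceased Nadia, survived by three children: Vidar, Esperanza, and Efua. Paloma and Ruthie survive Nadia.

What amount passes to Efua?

Efua receives 500,000.

Bilal takes one-third of 11,250,000 = 3,750,000. The remaining 7,500,000 passes to the descendants.
The descendants' portion (7,500,000) is divided into 5 shares of 1,500,000: Paloma and Ruthie each take 1,500,000; Chioma's 1,500,000 share passes to Chioma's issue; Gwendolyn's 1,500,000 share passes to Gwendolyn's issue; Thandi's 1,500,000 share passes to Thandi's issue.
Chioma's share (1,500,000) is divided into 4 shares of 375,000: Hamish, Osric, Jessamy, and Priya each take 375,000.
Gwendolyn's share (1,500,000) passes entirely to Qadir.
Thandi's share (1,500,000) is divided into 3 shares of 500,000: Vidar, Esperanza, and Efua each take 500,000.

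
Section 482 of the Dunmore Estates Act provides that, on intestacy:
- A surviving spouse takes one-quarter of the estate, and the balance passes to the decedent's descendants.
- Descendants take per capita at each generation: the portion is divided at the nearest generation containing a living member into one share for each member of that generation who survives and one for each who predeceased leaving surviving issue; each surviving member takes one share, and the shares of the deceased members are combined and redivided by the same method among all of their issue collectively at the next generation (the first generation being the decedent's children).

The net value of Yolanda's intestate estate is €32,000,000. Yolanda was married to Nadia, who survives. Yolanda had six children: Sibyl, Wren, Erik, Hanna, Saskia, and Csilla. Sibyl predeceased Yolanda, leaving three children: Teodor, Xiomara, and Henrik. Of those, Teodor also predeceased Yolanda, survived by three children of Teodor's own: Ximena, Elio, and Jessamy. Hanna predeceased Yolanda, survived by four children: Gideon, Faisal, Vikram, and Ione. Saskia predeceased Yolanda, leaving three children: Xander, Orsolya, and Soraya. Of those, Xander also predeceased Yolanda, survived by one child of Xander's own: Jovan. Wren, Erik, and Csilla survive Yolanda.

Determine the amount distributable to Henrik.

Nadia takes one-quarter of €32,000,000 = €8,000,000. The remaining €24,000,000 passes to the descendants.
The descendants' portion (€24,000,000) is divided at the children's generation into 6 shares of €4,000,000. Wren, Erik, and Csilla each take €4,000,000. The 3 shares of the deceased (Sibyl, Hanna, and Saskia) are combined into a pool of €12,000,000.
That pool (€12,000,000) is divided at the grandchildren's generation into 10 shares of €1,200,000. Xiomara, Henrik, Gideon, Faisal, Vikram, Ione, Orsolya, and Soraya each take €1,200,000. The 2 shares of the deceased (Teodor and Xander) are combined into a pool of €2,400,000.
That pool (€2,400,000) is divided at the great-grandchildren's generation equally among Ximena, Elio, Jessamy, and Jovan: €600,000 each.

Henrik receives €1,200,000.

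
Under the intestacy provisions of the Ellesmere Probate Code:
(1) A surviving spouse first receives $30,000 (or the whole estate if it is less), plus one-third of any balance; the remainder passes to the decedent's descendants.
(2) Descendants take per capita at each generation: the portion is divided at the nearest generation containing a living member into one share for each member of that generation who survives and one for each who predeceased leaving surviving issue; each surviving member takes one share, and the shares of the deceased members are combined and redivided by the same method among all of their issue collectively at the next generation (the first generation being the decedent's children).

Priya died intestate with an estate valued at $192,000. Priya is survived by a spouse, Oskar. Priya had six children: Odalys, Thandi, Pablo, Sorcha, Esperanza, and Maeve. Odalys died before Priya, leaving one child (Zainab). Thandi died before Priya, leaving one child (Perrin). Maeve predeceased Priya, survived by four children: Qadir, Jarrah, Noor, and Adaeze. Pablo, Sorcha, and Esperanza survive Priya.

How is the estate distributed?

Oskar: $84,000; Zainab: $9,000; Perrin: $9,000; Pablo: $18,000; Sorcha: $18,000; Esperanza: $18,000; Qadir: $9,000; Jarrah: $9,000; Noor: $9,000; Adaeze: $9,000

Oskar first takes $30,000, leaving a balance of $162,000. Oskar then takes one-third of the balance ($54,000), for a total of $84,000. The remaining $108,000 passes to the descendants.
The descendants' portion ($108,000) is divided at the children's generation into 6 shares of $18,000. Pablo, Sorcha, and Esperanza each take $18,000. The 3 shares of the deceased (Odalys, Thandi, and Maeve) are combined into a pool of $54,000.
That pool ($54,000) is divided at the grandchildren's generation equally among Zainab, Perrin, Qadir, Jarrah, Noor, and Adaeze: $9,000 each.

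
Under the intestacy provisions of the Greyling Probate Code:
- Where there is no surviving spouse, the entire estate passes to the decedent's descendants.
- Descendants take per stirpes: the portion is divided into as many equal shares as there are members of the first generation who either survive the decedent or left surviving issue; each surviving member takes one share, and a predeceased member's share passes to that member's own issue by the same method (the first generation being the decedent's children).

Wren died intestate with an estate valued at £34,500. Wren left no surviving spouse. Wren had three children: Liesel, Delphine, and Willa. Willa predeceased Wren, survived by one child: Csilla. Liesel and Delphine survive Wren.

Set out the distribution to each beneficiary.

The entire £34,500 passes to the descendants.
That amount (£34,500) is divided into 3 shares of £11,500: Liesel and Delphine each take £11,500; Willa's £11,500 share passes to Willa's issue.
Willa's share (£11,500) passes entirely to Csilla.

Liesel: £11,500; Delphine: £11,500; Csilla: £11,500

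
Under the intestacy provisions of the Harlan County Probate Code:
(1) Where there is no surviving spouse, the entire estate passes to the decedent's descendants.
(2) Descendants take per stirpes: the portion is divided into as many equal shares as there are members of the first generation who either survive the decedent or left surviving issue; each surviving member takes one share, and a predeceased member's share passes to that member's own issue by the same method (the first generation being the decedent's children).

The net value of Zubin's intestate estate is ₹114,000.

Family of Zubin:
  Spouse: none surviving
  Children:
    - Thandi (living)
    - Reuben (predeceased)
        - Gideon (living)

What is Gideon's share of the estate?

Gideon receives ₹57,000.

The entire ₹114,000 passes to the descendants.
That amount (₹114,000) is divided into 2 shares of ₹57,000: Thandi takes ₹57,000; Reuben's ₹57,000 share passes to Reuben's issue.
Reuben's share (₹57,000) passes entirely to Gideon.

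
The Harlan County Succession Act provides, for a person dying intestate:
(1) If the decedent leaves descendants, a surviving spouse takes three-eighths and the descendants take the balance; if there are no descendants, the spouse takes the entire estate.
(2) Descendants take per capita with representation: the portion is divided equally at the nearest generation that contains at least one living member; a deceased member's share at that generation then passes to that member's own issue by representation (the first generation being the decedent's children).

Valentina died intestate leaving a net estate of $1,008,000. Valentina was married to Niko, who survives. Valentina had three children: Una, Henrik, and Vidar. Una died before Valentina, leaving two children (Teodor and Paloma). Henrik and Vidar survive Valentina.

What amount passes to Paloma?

Paloma receives $105,000.

Niko takes three-eighths of $1,008,000 = $378,000. The remaining $630,000 passes to the descendants.
The descendants' portion ($630,000) is divided into 3 shares of $210,000: Henrik and Vidar each take $210,000; Una's $210,000 share passes to Una's issue.
Una's share ($210,000) is divided into 2 shares of $105,000: Teodor and Paloma each take $105,000.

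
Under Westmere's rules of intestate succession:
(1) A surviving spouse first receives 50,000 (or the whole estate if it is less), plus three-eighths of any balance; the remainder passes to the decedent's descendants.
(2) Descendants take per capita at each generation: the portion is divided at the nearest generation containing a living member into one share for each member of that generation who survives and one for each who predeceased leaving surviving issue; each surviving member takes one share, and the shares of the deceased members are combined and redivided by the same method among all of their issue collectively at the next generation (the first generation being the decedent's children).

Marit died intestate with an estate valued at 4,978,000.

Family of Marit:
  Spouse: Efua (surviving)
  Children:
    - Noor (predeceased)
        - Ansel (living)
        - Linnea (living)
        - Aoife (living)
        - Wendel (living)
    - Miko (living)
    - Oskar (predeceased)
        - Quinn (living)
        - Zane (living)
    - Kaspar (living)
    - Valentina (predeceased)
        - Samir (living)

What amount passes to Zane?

Efua first takes 50,000, leaving a balance of 4,928,000. Efua then takes three-eighths of the balance (1,848,000), for a total of 1,898,000. The remaining 3,080,000 passes to the descendants.
The descendants' portion (3,080,000) is divided at the children's generation into 5 shares of 616,000. Miko and Kaspar each take 616,000. The 3 shares of the deceased (Noor, Oskar, and Valentina) are combined into a pool of 1,848,000.
That pool (1,848,000) is divided at the grandchildren's generation equally among Ansel, Linnea, Aoife, Wendel, Quinn, Zane, and Samir: 264,000 each.

Zane receives 264,000.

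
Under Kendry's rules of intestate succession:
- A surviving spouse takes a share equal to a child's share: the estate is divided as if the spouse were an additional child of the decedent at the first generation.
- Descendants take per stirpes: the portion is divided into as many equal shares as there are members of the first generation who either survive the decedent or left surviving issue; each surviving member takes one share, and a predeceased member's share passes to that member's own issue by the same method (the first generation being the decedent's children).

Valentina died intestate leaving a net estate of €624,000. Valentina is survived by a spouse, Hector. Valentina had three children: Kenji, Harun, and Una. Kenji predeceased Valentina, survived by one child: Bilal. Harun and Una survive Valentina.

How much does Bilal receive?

Bilal receives €156,000.

The spouse counts as an additional share at the children's level, so there are 4 primary shares of €156,000. Hector takes one such share (€156,000).
The children's combined portion (€468,000) is divided into 3 shares of €156,000: Harun and Una each take €156,000; Kenji's €156,000 share passes to Kenji's issue.
Kenji's share (€156,000) passes entirely to Bilal.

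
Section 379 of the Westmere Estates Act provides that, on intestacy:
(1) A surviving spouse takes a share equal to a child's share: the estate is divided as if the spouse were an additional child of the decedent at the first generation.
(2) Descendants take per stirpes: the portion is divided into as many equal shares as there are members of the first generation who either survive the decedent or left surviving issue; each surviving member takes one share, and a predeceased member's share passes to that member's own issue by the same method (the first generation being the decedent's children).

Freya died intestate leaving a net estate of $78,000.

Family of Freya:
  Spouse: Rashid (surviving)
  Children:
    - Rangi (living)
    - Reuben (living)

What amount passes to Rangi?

Rangi receives $26,000.

The spouse counts as an additional share at the children's level, so there are 3 primary shares of $26,000. Rashid takes one such share ($26,000).
The children's combined portion ($52,000) is divided into 2 shares of $26,000: Rangi and Reuben each take $26,000.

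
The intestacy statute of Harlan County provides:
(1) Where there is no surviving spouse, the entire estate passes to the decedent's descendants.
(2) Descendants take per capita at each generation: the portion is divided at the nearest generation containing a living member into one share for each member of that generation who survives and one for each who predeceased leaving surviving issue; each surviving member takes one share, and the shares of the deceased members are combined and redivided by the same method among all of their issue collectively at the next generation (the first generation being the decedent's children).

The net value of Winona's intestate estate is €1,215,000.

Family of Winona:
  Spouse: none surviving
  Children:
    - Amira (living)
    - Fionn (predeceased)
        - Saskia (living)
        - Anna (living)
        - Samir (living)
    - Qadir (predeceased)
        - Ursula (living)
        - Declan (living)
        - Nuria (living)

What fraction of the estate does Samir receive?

The entire €1,215,000 passes to the descendants.
That amount (€1,215,000) is divided at the children's generation into 3 shares of €405,000. Amira takes €405,000. The 2 shares of the deceased (Fionn and Qadir) are combined into a pool of €810,000.
That pool (€810,000) is divided at the grandchildren's generation equally among Saskia, Anna, Samir, Ursula, Declan, and Nuria: €135,000 each.

Samir receives 1/9 of the estate.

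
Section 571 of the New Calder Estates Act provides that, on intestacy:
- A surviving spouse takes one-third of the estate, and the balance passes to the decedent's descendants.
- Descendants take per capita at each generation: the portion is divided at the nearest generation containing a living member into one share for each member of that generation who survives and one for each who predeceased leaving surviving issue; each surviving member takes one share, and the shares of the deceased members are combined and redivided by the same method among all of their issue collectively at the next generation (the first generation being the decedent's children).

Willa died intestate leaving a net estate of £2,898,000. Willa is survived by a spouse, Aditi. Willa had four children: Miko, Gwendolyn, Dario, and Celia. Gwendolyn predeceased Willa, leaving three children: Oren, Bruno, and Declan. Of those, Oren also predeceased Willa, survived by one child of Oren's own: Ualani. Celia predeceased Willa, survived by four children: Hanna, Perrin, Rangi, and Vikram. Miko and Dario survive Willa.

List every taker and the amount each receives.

Aditi takes one-third of £2,898,000 = £966,000. The remaining £1,932,000 passes to the descendants.
The descendants' portion (£1,932,000) is divided at the children's generation into 4 shares of £483,000. Miko and Dario each take £483,000. The 2 shares of the deceased (Gwendolyn and Celia) are combined into a pool of £966,000.
That pool (£966,000) is divided at the grandchildren's generation into 7 shares of £138,000. Bruno, Declan, Hanna, Perrin, Rangi, and Vikram each take £138,000. The remaining share for the deceased Oren (£138,000) is carried to the next generation.
That pool (£138,000) passes entirely to Ualani, the sole taker at the great-grandchildren's generation.

Aditi: £966,000; Miko: £483,000; Ualani: £138,000; Bruno: £138,000; Declan: £138,000; Dario: £483,000; Hanna: £138,000; Perrin: £138,000; Rangi: £138,000; Vikram: £138,000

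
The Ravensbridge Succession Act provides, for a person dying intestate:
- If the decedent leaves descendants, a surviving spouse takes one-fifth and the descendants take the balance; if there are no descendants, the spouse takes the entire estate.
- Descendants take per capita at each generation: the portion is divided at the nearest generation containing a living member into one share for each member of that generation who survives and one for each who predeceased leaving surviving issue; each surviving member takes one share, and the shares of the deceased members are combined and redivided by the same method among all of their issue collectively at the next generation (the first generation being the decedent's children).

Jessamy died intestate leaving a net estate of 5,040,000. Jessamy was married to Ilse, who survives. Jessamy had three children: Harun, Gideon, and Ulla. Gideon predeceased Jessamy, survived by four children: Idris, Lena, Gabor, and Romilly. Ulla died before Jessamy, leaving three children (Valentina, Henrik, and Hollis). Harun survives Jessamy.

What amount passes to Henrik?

Henrik receives 384,000.

Ilse takes one-fifth of 5,040,000 = 1,008,000. The remaining 4,032,000 passes to the descendants.
The descendants' portion (4,032,000) is divided at the children's generation into 3 shares of 1,344,000. Harun takes 1,344,000. The 2 shares of the deceased (Gideon and Ulla) are combined into a pool of 2,688,000.
That pool (2,688,000) is divided at the grandchildren's generation equally among Idris, Lena, Gabor, Romilly, Valentina, Henrik, and Hollis: 384,000 each.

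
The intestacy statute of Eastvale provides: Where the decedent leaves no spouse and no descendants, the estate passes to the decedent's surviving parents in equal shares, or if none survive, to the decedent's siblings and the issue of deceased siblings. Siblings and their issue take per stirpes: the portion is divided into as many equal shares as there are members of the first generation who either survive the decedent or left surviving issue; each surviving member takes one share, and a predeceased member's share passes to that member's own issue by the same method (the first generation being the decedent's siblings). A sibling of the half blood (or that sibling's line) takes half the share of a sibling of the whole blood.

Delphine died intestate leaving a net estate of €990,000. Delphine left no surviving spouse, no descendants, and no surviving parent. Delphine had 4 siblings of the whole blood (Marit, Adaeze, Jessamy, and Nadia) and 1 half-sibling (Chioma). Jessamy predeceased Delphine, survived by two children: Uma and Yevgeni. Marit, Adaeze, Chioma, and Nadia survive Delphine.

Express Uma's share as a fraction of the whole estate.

Uma receives 1/9 of the estate.

The entire €990,000 passes to the siblings and their issue.
Counting each half-blood sibling's line as half a unit, there are 9/2 units in €990,000, so one unit is €220,000. Whole-blood lines (Marit, Adaeze, Jessamy, and Nadia) take €220,000 each; half-blood lines (Chioma) take €110,000 each.
Jessamy's share (€220,000) is divided into 2 shares of €110,000: Uma and Yevgeni each take €110,000.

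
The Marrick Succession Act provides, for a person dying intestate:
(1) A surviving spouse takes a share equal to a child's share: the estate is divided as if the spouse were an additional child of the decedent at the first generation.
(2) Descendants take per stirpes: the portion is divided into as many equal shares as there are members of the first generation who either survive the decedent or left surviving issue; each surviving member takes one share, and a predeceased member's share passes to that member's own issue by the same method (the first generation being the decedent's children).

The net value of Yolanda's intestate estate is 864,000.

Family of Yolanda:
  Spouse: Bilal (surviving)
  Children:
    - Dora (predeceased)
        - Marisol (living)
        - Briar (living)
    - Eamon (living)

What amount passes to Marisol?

Marisol receives 144,000.

The spouse counts as an additional share at the children's level, so there are 3 primary shares of 288,000. Bilal takes one such share (288,000).
The children's combined portion (576,000) is divided into 2 shares of 288,000: Eamon takes 288,000; Dora's 288,000 share passes to Dora's issue.
Dora's share (288,000) is divided into 2 shares of 144,000: Marisol and Briar each take 144,000.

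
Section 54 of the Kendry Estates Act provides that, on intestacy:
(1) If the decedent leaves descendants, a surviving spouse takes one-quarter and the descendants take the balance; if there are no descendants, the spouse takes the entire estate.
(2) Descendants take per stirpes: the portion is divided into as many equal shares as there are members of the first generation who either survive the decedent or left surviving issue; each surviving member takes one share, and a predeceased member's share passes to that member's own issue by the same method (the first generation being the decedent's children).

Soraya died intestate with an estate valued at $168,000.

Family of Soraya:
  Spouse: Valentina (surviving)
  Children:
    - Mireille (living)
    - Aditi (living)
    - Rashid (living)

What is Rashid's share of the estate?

Rashid receives $42,000.

Valentina takes one-quarter of $168,000 = $42,000. The remaining $126,000 passes to the descendants.
The descendants' portion ($126,000) is divided into 3 shares of $42,000: Mireille, Aditi, and Rashid each take $42,000.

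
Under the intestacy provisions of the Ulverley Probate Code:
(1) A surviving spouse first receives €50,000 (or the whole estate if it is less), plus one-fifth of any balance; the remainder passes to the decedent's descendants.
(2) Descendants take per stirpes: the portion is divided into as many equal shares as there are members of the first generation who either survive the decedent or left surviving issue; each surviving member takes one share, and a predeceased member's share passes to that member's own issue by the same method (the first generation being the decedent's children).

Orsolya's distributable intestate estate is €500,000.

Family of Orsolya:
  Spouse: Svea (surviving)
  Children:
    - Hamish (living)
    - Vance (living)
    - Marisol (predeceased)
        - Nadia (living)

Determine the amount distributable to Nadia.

Nadia receives €120,000.

Svea first takes €50,000, leaving a balance of €450,000. Svea then takes one-fifth of the balance (€90,000), for a total of €140,000. The remaining €360,000 passes to the descendants.
The descendants' portion (€360,000) is divided into 3 shares of €120,000: Hamish and Vance each take €120,000; Marisol's €120,000 share passes to Marisol's issue.
Marisol's share (€120,000) passes entirely to Nadia.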